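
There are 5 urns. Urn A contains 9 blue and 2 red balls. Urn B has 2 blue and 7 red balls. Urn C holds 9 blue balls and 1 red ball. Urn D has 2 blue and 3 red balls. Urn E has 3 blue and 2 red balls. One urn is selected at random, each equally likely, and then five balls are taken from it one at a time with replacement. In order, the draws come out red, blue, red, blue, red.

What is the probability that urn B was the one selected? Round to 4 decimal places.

The likelihood of the observed sequence under each hypothesis: P(data | urn A) = (2/11)(9/11)(2/11)(9/11)(2/11) = 0.0040236; P(data | urn B) = (7/9)(2/9)(7/9)(2/9)(7/9) = 0.023235; P(data | urn C) = (1/10)(9/10)(1/10)(9/10)(1/10) = 0.00081; P(data | urn D) = (3/5)(2/5)(3/5)(2/5)(3/5) = 0.03456; P(data | urn E) = (2/5)(3/5)(2/5)(3/5)(2/5) = 0.02304.
Multiplying each by its prior: 1/5 · 0.0040236 = 0.00080471, 1/5 · 0.023235 = 0.004647, 1/5 · 0.00081 = 0.000162, 1/5 · 0.03456 = 0.006912, 1/5 · 0.02304 = 0.004608; summing to 0.017134.
Therefore the posterior P(urn B | data) = (0.004647) / (0.017134) = 0.27122.

0.2712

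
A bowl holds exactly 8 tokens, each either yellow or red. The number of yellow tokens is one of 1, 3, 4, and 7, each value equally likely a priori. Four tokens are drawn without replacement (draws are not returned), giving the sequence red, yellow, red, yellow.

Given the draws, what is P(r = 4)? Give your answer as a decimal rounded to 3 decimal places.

0.545

Compute the likelihood of the observed sequence for each case: P(data | r = 1) = (7/8)(1/7)(6/6)(0/5) = 0; P(data | r = 3) = (5/8)(3/7)(4/6)(2/5) = 1/14; P(data | r = 4) = (4/8)(4/7)(3/6)(3/5) = 3/35; P(data | r = 7) = (1/8)(7/7)(0/6) = 0.
The prior-weighted likelihoods are 1/4 · 0 = 0, 1/4 · 1/14 = 1/56, 1/4 · 3/35 = 3/140, 1/4 · 0 = 0; these sum to 11/280.
Therefore the posterior P(r = 4 | data) = (3/140) / (11/280) = 6/11.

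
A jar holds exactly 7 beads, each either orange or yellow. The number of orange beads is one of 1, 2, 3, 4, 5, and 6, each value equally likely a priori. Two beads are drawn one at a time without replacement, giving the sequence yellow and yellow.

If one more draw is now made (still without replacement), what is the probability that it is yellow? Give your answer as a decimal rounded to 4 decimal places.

0.6000

For each hypothesis, P(data | H) works out to: P(data | r = 1) = (6/7)(5/6) = 5/7; P(data | r = 2) = (5/7)(4/6) = 10/21; P(data | r = 3) = (4/7)(3/6) = 2/7; P(data | r = 4) = (3/7)(2/6) = 1/7; P(data | r = 5) = (2/7)(1/6) = 1/21; P(data | r = 6) = (1/7)(0/6) = 0.
The prior-weighted likelihoods are 1/6 · 5/7 = 5/42, 1/6 · 10/21 = 5/63, 1/6 · 2/7 = 1/21, 1/6 · 1/7 = 1/42, 1/6 · 1/21 = 1/126, 1/6 · 0 = 0; summing to 5/18.
Normalising, the posterior is P(r = 1 | data) = 3/7, P(r = 2 | data) = 2/7, P(r = 3 | data) = 6/35, P(r = 4 | data) = 3/35, P(r = 5 | data) = 1/35, P(r = 6 | data) = 0.
The predictive probability is P(yellow next | data) = (4/5)(3/7) + (3/5)(2/7) + (2/5)(6/35) + (1/5)(3/35) + (0)(1/35) = 3/5.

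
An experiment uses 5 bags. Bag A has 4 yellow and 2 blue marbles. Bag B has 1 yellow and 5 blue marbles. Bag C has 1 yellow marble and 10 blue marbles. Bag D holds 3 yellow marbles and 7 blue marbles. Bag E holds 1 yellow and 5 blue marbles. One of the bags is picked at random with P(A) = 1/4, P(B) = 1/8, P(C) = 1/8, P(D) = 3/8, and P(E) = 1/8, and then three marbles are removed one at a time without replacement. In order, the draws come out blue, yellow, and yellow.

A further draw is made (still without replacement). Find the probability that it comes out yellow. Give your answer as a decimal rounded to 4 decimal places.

0.5072

Compute the likelihood of the observed sequence for each case: P(data | bag A) = (2/6)(4/5)(3/4) = 1/5; P(data | bag B) = (5/6)(1/5)(0/4) = 0; P(data | bag C) = (10/11)(1/10)(0/9) = 0; P(data | bag D) = (7/10)(3/9)(2/8) = 7/120; P(data | bag E) = (5/6)(1/5)(0/4) = 0.
The prior-weighted likelihoods are 1/4 · 1/5 = 1/20, 1/8 · 0 = 0, 1/8 · 0 = 0, 3/8 · 7/120 = 7/320, 1/8 · 0 = 0; these sum to 23/320.
Dividing through by the total gives posterior P(bag A | data) = 16/23, P(bag B | data) = 0, P(bag C | data) = 0, P(bag D | data) = 7/23, P(bag E | data) = 0.
Averaging over the posterior, P(yellow next | data) = (2/3)(16/23) + (1/7)(7/23) = 35/69.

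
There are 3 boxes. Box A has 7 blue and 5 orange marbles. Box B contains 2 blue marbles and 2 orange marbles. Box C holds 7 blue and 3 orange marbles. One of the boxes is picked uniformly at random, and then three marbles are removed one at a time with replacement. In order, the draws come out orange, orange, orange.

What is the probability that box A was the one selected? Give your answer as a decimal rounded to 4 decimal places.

For each hypothesis, P(data | H) works out to: P(data | box A) = (5/12)(5/12)(5/12) = 0.072338; P(data | box B) = (2/4)(2/4)(2/4) = 0.125; P(data | box C) = (3/10)(3/10)(3/10) = 0.027.
Multiplying each by its prior: 1/3 · 0.072338 = 0.024113, 1/3 · 0.125 = 0.041667, 1/3 · 0.027 = 0.009; summing to 0.074779.
Hence P(box A | data) = (0.024113) / (0.074779) = 0.32245.

0.3225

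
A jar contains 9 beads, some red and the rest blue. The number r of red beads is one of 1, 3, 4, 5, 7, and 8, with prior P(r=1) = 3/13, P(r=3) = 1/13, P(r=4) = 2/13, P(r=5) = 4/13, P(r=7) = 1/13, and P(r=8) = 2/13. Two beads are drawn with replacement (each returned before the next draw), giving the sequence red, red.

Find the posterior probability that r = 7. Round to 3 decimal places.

Compute the likelihood of the observed sequence for each case: P(data | r = 1) = (1/9)(1/9) = 0.012346; P(data | r = 3) = (3/9)(3/9) = 0.11111; P(data | r = 4) = (4/9)(4/9) = 0.19753; P(data | r = 5) = (5/9)(5/9) = 0.30864; P(data | r = 7) = (7/9)(7/9) = 0.60494; P(data | r = 8) = (8/9)(8/9) = 0.79012.
Weighting by the prior gives 3/13 · 0.012346 = 0.002849, 1/13 · 0.11111 = 0.008547, 2/13 · 0.19753 = 0.030389, 4/13 · 0.30864 = 0.094967, 1/13 · 0.60494 = 0.046534, 2/13 · 0.79012 = 0.12156; with total 0.30484.
Hence P(r = 7 | data) = (0.046534) / (0.30484) = 0.15265.

0.153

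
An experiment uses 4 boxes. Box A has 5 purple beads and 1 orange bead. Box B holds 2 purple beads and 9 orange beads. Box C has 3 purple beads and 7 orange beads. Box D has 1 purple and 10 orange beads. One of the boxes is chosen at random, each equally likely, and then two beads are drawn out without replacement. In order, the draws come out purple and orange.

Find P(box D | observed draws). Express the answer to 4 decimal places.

Compute the likelihood of the observed sequence for each case: P(data | box A) = (5/6)(1/5) = 1/6; P(data | box B) = (2/11)(9/10) = 9/55; P(data | box C) = (3/10)(7/9) = 7/30; P(data | box D) = (1/11)(10/10) = 1/11.
Multiplying each by its prior: 1/4 · 1/6 = 1/24, 1/4 · 9/55 = 9/220, 1/4 · 7/30 = 7/120, 1/4 · 1/11 = 1/44; these sum to 9/55.
So P(box D | data) = (1/44) / (9/55) = 5/36.

0.1389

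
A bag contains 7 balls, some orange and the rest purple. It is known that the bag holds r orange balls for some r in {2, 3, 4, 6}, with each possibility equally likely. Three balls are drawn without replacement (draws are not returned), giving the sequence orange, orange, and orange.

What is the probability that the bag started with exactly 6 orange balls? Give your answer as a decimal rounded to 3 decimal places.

0.800

Compute the likelihood of the observed sequence for each case: P(data | r = 2) = (2/7)(1/6)(0/5) = 0; P(data | r = 3) = (3/7)(2/6)(1/5) = 1/35; P(data | r = 4) = (4/7)(3/6)(2/5) = 4/35; P(data | r = 6) = (6/7)(5/6)(4/5) = 4/7.
The prior-weighted likelihoods are 1/4 · 0 = 0, 1/4 · 1/35 = 1/140, 1/4 · 4/35 = 1/35, 1/4 · 4/7 = 1/7; summing to 5/28.
By Bayes' rule, P(r = 6 | data) = (1/7) / (5/28) = 4/5.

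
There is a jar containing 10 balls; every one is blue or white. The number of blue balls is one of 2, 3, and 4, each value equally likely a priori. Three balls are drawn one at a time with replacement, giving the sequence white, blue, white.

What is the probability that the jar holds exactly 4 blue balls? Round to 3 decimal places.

0.344

Compute the likelihood of the observed sequence for each case: P(data | r = 2) = (8/10)(2/10)(8/10) = 0.128; P(data | r = 3) = (7/10)(3/10)(7/10) = 0.147; P(data | r = 4) = (6/10)(4/10)(6/10) = 0.144.
The prior-weighted likelihoods are 1/3 · 0.128 = 0.042667, 1/3 · 0.147 = 0.049, 1/3 · 0.144 = 0.048; these sum to 0.13967.
Therefore the posterior P(r = 4 | data) = (0.048) / (0.13967) = 0.34368.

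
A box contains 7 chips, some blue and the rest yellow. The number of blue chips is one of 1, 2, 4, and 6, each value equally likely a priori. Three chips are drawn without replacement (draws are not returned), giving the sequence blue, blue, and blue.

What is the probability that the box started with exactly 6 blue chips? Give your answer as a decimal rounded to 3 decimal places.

The likelihood of the observed sequence under each hypothesis: P(data | r = 1) = (1/7)(0/6) = 0; P(data | r = 2) = (2/7)(1/6)(0/5) = 0; P(data | r = 4) = (4/7)(3/6)(2/5) = 4/35; P(data | r = 6) = (6/7)(5/6)(4/5) = 4/7.
The prior-weighted likelihoods are 1/4 · 0 = 0, 1/4 · 0 = 0, 1/4 · 4/35 = 1/35, 1/4 · 4/7 = 1/7; with total 6/35.
By Bayes' rule, P(r = 6 | data) = (1/7) / (6/35) = 5/6.

0.833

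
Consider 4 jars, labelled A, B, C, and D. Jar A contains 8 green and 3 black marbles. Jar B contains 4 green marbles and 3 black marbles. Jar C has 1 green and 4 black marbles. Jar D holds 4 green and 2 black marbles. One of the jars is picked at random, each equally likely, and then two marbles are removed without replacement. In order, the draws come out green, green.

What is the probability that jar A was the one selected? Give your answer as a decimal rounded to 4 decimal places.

Under each hypothesis, the probability of the observed sequence is: P(data | jar A) = (8/11)(7/10) = 28/55; P(data | jar B) = (4/7)(3/6) = 2/7; P(data | jar C) = (1/5)(0/4) = 0; P(data | jar D) = (4/6)(3/5) = 2/5.
Multiplying each by its prior: 1/4 · 28/55 = 7/55, 1/4 · 2/7 = 1/14, 1/4 · 0 = 0, 1/4 · 2/5 = 1/10; with total 23/77.
So P(jar A | data) = (7/55) / (23/77) = 49/115.

0.4261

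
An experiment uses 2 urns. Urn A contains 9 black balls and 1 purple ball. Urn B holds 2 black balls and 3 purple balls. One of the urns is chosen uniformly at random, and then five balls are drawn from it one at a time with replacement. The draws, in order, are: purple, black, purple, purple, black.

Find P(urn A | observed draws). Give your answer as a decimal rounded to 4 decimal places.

0.0229

Compute the likelihood of the observed sequence for each case: P(data | urn A) = (1/10)(9/10)(1/10)(1/10)(9/10) = 0.00081; P(data | urn B) = (3/5)(2/5)(3/5)(3/5)(2/5) = 0.03456.
Multiplying each by its prior: 1/2 · 0.00081 = 0.000405, 1/2 · 0.03456 = 0.01728; these sum to 0.017685.
So P(urn A | data) = (0.000405) / (0.017685) = 0.022901.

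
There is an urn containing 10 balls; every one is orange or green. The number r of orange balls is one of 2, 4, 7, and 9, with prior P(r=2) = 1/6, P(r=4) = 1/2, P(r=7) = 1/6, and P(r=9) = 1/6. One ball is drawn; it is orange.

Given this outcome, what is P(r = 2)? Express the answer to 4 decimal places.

0.0667

Compute the likelihood of this draw for each case: P(data | r = 2) = (2/10) = 1/5; P(data | r = 4) = (4/10) = 2/5; P(data | r = 7) = (7/10) = 7/10; P(data | r = 9) = (9/10) = 9/10.
Multiplying each by its prior: 1/6 · 1/5 = 1/30, 1/2 · 2/5 = 1/5, 1/6 · 7/10 = 7/60, 1/6 · 9/10 = 3/20; with total 1/2.
Therefore the posterior P(r = 2 | data) = (1/30) / (1/2) = 1/15.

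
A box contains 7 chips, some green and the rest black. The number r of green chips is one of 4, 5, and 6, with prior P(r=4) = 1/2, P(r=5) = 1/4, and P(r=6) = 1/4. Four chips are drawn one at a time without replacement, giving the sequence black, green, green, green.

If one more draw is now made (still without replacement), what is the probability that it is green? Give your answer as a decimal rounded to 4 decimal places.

The likelihood of the observed sequence under each hypothesis: P(data | r = 4) = (3/7)(4/6)(3/5)(2/4) = 3/35; P(data | r = 5) = (2/7)(5/6)(4/5)(3/4) = 1/7; P(data | r = 6) = (1/7)(6/6)(5/5)(4/4) = 1/7.
Weighting by the prior gives 1/2 · 3/35 = 3/70, 1/4 · 1/7 = 1/28, 1/4 · 1/7 = 1/28; summing to 4/35.
Normalising, the posterior is P(r = 4 | data) = 3/8, P(r = 5 | data) = 5/16, P(r = 6 | data) = 5/16.
Averaging over the posterior, P(green next | data) = (1/3)(3/8) + (2/3)(5/16) + (1)(5/16) = 31/48.

0.6458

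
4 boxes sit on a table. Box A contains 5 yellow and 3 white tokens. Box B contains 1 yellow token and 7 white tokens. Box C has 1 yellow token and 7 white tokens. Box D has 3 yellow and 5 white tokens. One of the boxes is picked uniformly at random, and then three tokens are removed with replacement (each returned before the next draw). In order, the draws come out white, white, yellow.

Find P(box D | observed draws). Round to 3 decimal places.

0.344

For each hypothesis, P(data | H) works out to: P(data | box A) = (3/8)(3/8)(5/8) = 0.087891; P(data | box B) = (7/8)(7/8)(1/8) = 0.095703; P(data | box C) = (7/8)(7/8)(1/8) = 0.095703; P(data | box D) = (5/8)(5/8)(3/8) = 0.14648.
Weighting by the prior gives 1/4 · 0.087891 = 0.021973, 1/4 · 0.095703 = 0.023926, 1/4 · 0.095703 = 0.023926, 1/4 · 0.14648 = 0.036621; with total 0.10645.
Hence P(box D | data) = (0.036621) / (0.10645) = 0.34404.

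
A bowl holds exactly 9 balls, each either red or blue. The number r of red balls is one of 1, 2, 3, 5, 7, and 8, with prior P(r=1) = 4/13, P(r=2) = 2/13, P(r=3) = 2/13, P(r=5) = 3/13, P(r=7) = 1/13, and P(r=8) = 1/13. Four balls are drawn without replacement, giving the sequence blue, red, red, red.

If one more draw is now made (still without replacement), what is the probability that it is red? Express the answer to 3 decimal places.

The likelihood of the observed sequence under each hypothesis: P(data | r = 1) = (8/9)(1/8)(0/7) = 0; P(data | r = 2) = (7/9)(2/8)(1/7)(0/6) = 0; P(data | r = 3) = (6/9)(3/8)(2/7)(1/6) = 0.011905; P(data | r = 5) = (4/9)(5/8)(4/7)(3/6) = 0.079365; P(data | r = 7) = (2/9)(7/8)(6/7)(5/6) = 0.13889; P(data | r = 8) = (1/9)(8/8)(7/7)(6/6) = 0.11111.
Multiplying each by its prior: 4/13 · 0 = 0, 2/13 · 0 = 0, 2/13 · 0.011905 = 0.0018315, 3/13 · 0.079365 = 0.018315, 1/13 · 0.13889 = 0.010684, 1/13 · 0.11111 = 0.008547; summing to 0.039377.
Normalising, the posterior is P(r = 1 | data) = 0, P(r = 2 | data) = 0, P(r = 3 | data) = 0.046512, P(r = 5 | data) = 0.46512, P(r = 7 | data) = 0.27132, P(r = 8 | data) = 0.21705.
Averaging over the posterior, P(red next | data) = (0)(0.046512) + (2/5)(0.46512) + (4/5)(0.27132) + (1)(0.21705) = 0.62016.

0.620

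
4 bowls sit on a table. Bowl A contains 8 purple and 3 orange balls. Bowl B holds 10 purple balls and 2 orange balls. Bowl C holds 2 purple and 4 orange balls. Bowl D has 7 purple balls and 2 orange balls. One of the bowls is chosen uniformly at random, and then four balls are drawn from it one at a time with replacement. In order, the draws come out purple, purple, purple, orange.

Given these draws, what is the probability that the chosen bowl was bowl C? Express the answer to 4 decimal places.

0.0747

Compute the likelihood of the observed sequence for each case: P(data | bowl A) = (8/11)(8/11)(8/11)(3/11) = 0.10491; P(data | bowl B) = (10/12)(10/12)(10/12)(2/12) = 0.096451; P(data | bowl C) = (2/6)(2/6)(2/6)(4/6) = 0.024691; P(data | bowl D) = (7/9)(7/9)(7/9)(2/9) = 0.10456.
Multiplying each by its prior: 1/4 · 0.10491 = 0.026228, 1/4 · 0.096451 = 0.024113, 1/4 · 0.024691 = 0.0061728, 1/4 · 0.10456 = 0.026139; with total 0.082653.
Hence P(bowl C | data) = (0.0061728) / (0.082653) = 0.074684.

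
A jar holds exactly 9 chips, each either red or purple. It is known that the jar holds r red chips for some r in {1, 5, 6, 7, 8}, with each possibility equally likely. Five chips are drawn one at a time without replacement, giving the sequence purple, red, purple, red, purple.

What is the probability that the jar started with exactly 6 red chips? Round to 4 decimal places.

Compute the likelihood of the observed sequence for each case: P(data | r = 1) = (8/9)(1/8)(7/7)(0/6) = 0; P(data | r = 5) = (4/9)(5/8)(3/7)(4/6)(2/5) = 0.031746; P(data | r = 6) = (3/9)(6/8)(2/7)(5/6)(1/5) = 0.011905; P(data | r = 7) = (2/9)(7/8)(1/7)(6/6)(0/5) = 0; P(data | r = 8) = (1/9)(8/8)(0/7) = 0.
Multiplying each by its prior: 1/5 · 0 = 0, 1/5 · 0.031746 = 0.0063492, 1/5 · 0.011905 = 0.002381, 1/5 · 0 = 0, 1/5 · 0 = 0; with total 0.0087302.
By Bayes' rule, P(r = 6 | data) = (0.002381) / (0.0087302) = 0.27273.

0.2727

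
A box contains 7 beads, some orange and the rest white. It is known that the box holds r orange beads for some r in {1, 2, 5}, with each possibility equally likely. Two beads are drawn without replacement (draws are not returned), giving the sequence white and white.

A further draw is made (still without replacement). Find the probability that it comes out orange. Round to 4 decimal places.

Under each hypothesis, the probability of the observed sequence is: P(data | r = 1) = (6/7)(5/6) = 5/7; P(data | r = 2) = (5/7)(4/6) = 10/21; P(data | r = 5) = (2/7)(1/6) = 1/21.
Multiplying each by its prior: 1/3 · 5/7 = 5/21, 1/3 · 10/21 = 10/63, 1/3 · 1/21 = 1/63; these sum to 26/63.
The posterior is then P(r = 1 | data) = 15/26, P(r = 2 | data) = 5/13, P(r = 5 | data) = 1/26.
The predictive probability is P(orange next | data) = (1/5)(15/26) + (2/5)(5/13) + (1)(1/26) = 4/13.

0.3077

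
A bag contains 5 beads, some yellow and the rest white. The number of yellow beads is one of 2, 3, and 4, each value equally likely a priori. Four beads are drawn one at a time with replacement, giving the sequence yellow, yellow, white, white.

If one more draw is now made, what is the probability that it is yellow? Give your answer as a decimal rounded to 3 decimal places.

Under each hypothesis, the probability of the observed sequence is: P(data | r = 2) = (2/5)(2/5)(3/5)(3/5) = 0.0576; P(data | r = 3) = (3/5)(3/5)(2/5)(2/5) = 0.0576; P(data | r = 4) = (4/5)(4/5)(1/5)(1/5) = 0.0256.
Weighting by the prior gives 1/3 · 0.0576 = 0.0192, 1/3 · 0.0576 = 0.0192, 1/3 · 0.0256 = 0.0085333; these sum to 0.046933.
Dividing through by the total gives posterior P(r = 2 | data) = 0.40909, P(r = 3 | data) = 0.40909, P(r = 4 | data) = 0.18182.
Averaging over the posterior, P(yellow next | data) = (2/5)(0.40909) + (3/5)(0.40909) + (4/5)(0.18182) = 0.55455.

0.555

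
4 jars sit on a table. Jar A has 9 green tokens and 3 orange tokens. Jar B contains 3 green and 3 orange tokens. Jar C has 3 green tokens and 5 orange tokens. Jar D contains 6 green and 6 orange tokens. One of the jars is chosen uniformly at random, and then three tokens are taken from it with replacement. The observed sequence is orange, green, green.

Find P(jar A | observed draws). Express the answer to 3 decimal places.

0.294

The likelihood of the observed sequence under each hypothesis: P(data | jar A) = (3/12)(9/12)(9/12) = 0.14062; P(data | jar B) = (3/6)(3/6)(3/6) = 0.125; P(data | jar C) = (5/8)(3/8)(3/8) = 0.087891; P(data | jar D) = (6/12)(6/12)(6/12) = 0.125.
Weighting by the prior gives 1/4 · 0.14062 = 0.035156, 1/4 · 0.125 = 0.03125, 1/4 · 0.087891 = 0.021973, 1/4 · 0.125 = 0.03125; summing to 0.11963.
Hence P(jar A | data) = (0.035156) / (0.11963) = 0.29388.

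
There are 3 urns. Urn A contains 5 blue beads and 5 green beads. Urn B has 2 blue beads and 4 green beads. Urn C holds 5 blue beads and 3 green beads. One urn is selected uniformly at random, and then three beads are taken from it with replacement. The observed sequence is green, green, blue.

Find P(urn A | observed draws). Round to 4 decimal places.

0.3462

For each hypothesis, P(data | H) works out to: P(data | urn A) = (5/10)(5/10)(5/10) = 0.125; P(data | urn B) = (4/6)(4/6)(2/6) = 0.14815; P(data | urn C) = (3/8)(3/8)(5/8) = 0.087891.
Multiplying each by its prior: 1/3 · 0.125 = 0.041667, 1/3 · 0.14815 = 0.049383, 1/3 · 0.087891 = 0.029297; these sum to 0.12035.
By Bayes' rule, P(urn A | data) = (0.041667) / (0.12035) = 0.34622.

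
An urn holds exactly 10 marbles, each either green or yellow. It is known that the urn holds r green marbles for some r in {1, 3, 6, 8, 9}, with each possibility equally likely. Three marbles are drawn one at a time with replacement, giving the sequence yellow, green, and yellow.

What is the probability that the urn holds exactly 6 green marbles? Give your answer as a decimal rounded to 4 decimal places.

0.2630

The likelihood of the observed sequence under each hypothesis: P(data | r = 1) = (9/10)(1/10)(9/10) = 0.081; P(data | r = 3) = (7/10)(3/10)(7/10) = 0.147; P(data | r = 6) = (4/10)(6/10)(4/10) = 0.096; P(data | r = 8) = (2/10)(8/10)(2/10) = 0.032; P(data | r = 9) = (1/10)(9/10)(1/10) = 0.009.
Weighting by the prior gives 1/5 · 0.081 = 0.0162, 1/5 · 0.147 = 0.0294, 1/5 · 0.096 = 0.0192, 1/5 · 0.032 = 0.0064, 1/5 · 0.009 = 0.0018; summing to 0.073.
So P(r = 6 | data) = (0.0192) / (0.073) = 0.26301.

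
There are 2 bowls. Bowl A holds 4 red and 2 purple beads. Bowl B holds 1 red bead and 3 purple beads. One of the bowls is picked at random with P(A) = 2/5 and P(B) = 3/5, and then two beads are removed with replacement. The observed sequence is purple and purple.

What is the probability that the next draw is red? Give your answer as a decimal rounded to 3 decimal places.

0.298

Under each hypothesis, the probability of the observed sequence is: P(data | bowl A) = (2/6)(2/6) = 1/9; P(data | bowl B) = (3/4)(3/4) = 9/16.
The prior-weighted likelihoods are 2/5 · 1/9 = 2/45, 3/5 · 9/16 = 27/80; with total 55/144.
The posterior is then P(bowl A | data) = 32/275, P(bowl B | data) = 243/275.
The predictive probability is P(red next | data) = (2/3)(32/275) + (1/4)(243/275) = 197/660.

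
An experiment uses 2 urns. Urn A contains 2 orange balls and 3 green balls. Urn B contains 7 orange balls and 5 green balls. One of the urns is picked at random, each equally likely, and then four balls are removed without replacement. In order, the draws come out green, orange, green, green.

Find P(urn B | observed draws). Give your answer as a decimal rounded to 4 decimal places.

For each hypothesis, P(data | H) works out to: P(data | urn A) = (3/5)(2/4)(2/3)(1/2) = 1/10; P(data | urn B) = (5/12)(7/11)(4/10)(3/9) = 7/198.
Multiplying each by its prior: 1/2 · 1/10 = 1/20, 1/2 · 7/198 = 7/396; these sum to 67/990.
By Bayes' rule, P(urn B | data) = (7/396) / (67/990) = 35/134.

0.2612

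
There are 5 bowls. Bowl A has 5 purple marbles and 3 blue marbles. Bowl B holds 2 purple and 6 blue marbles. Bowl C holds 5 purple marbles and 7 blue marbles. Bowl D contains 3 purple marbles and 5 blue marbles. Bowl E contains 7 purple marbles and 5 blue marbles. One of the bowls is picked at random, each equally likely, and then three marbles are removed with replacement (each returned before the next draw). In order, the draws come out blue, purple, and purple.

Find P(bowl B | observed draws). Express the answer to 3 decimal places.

Under each hypothesis, the probability of the observed sequence is: P(data | bowl A) = (3/8)(5/8)(5/8) = 0.14648; P(data | bowl B) = (6/8)(2/8)(2/8) = 0.046875; P(data | bowl C) = (7/12)(5/12)(5/12) = 0.10127; P(data | bowl D) = (5/8)(3/8)(3/8) = 0.087891; P(data | bowl E) = (5/12)(7/12)(7/12) = 0.14178.
Weighting by the prior gives 1/5 · 0.14648 = 0.029297, 1/5 · 0.046875 = 0.009375, 1/5 · 0.10127 = 0.020255, 1/5 · 0.087891 = 0.017578, 1/5 · 0.14178 = 0.028356; with total 0.10486.
Hence P(bowl B | data) = (0.009375) / (0.10486) = 0.089404.

0.089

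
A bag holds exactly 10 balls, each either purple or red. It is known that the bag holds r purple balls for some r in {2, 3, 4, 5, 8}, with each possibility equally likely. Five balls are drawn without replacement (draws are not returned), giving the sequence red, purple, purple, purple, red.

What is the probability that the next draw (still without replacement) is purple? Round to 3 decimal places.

0.456

The likelihood of the observed sequence under each hypothesis: P(data | r = 2) = (8/10)(2/9)(1/8)(0/7) = 0; P(data | r = 3) = (7/10)(3/9)(2/8)(1/7)(6/6) = 0.0083333; P(data | r = 4) = (6/10)(4/9)(3/8)(2/7)(5/6) = 0.02381; P(data | r = 5) = (5/10)(5/9)(4/8)(3/7)(4/6) = 0.039683; P(data | r = 8) = (2/10)(8/9)(7/8)(6/7)(1/6) = 0.022222.
The prior-weighted likelihoods are 1/5 · 0 = 0, 1/5 · 0.0083333 = 0.0016667, 1/5 · 0.02381 = 0.0047619, 1/5 · 0.039683 = 0.0079365, 1/5 · 0.022222 = 0.0044444; with total 0.01881.
Normalising, the posterior is P(r = 2 | data) = 0, P(r = 3 | data) = 0.088608, P(r = 4 | data) = 0.25316, P(r = 5 | data) = 0.42194, P(r = 8 | data) = 0.23629.
Averaging over the posterior, P(purple next | data) = (0)(0.088608) + (1/5)(0.25316) + (2/5)(0.42194) + (1)(0.23629) = 0.4557.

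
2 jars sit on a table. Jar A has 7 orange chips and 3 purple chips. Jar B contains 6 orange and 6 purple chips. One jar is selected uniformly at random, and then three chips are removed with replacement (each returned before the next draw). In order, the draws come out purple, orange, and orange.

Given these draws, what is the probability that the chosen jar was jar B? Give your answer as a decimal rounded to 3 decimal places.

0.460

Compute the likelihood of the observed sequence for each case: P(data | jar A) = (3/10)(7/10)(7/10) = 0.147; P(data | jar B) = (6/12)(6/12)(6/12) = 0.125.
Weighting by the prior gives 1/2 · 0.147 = 0.0735, 1/2 · 0.125 = 0.0625; with total 0.136.
Therefore the posterior P(jar B | data) = (0.0625) / (0.136) = 0.45956.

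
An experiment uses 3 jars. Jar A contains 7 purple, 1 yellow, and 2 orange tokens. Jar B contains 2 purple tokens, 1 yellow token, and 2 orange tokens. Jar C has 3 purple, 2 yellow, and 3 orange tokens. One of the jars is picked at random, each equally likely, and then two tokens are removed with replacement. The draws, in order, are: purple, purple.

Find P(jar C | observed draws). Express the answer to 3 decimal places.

0.178

The likelihood of the observed sequence under each hypothesis: P(data | jar A) = (7/10)(7/10) = 49/100; P(data | jar B) = (2/5)(2/5) = 4/25; P(data | jar C) = (3/8)(3/8) = 9/64.
Weighting by the prior gives 1/3 · 49/100 = 49/300, 1/3 · 4/25 = 4/75, 1/3 · 9/64 = 3/64; these sum to 253/960.
Therefore the posterior P(jar C | data) = (3/64) / (253/960) = 45/253.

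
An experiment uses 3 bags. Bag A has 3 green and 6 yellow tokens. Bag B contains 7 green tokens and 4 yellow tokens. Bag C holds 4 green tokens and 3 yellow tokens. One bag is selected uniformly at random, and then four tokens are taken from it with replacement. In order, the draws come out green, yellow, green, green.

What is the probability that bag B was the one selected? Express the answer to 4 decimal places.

0.4724

Under each hypothesis, the probability of the observed sequence is: P(data | bag A) = (3/9)(6/9)(3/9)(3/9) = 0.024691; P(data | bag B) = (7/11)(4/11)(7/11)(7/11) = 0.093709; P(data | bag C) = (4/7)(3/7)(4/7)(4/7) = 0.079967.
Weighting by the prior gives 1/3 · 0.024691 = 0.0082305, 1/3 · 0.093709 = 0.031236, 1/3 · 0.079967 = 0.026656; these sum to 0.066122.
Hence P(bag B | data) = (0.031236) / (0.066122) = 0.4724.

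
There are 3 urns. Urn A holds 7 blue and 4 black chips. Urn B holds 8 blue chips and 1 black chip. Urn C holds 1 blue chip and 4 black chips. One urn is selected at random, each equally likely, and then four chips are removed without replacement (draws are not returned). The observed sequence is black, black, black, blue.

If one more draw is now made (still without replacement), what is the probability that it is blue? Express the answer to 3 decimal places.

0.082

Under each hypothesis, the probability of the observed sequence is: P(data | urn A) = (4/11)(3/10)(2/9)(7/8) = 7/330; P(data | urn B) = (1/9)(0/8) = 0; P(data | urn C) = (4/5)(3/4)(2/3)(1/2) = 1/5.
The prior-weighted likelihoods are 1/3 · 7/330 = 7/990, 1/3 · 0 = 0, 1/3 · 1/5 = 1/15; summing to 73/990.
Normalising, the posterior is P(urn A | data) = 7/73, P(urn B | data) = 0, P(urn C | data) = 66/73.
So P(blue next | data) = Σ P(blue next | H) P(H | data) = (6/7)(7/73) + (0)(66/73) = 6/73.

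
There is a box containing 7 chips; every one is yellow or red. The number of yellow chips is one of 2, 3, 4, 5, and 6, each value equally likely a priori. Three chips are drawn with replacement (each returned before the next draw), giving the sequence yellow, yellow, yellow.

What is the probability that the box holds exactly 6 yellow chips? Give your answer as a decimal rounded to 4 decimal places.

0.4909

The likelihood of the observed sequence under each hypothesis: P(data | r = 2) = (2/7)(2/7)(2/7) = 0.023324; P(data | r = 3) = (3/7)(3/7)(3/7) = 0.078717; P(data | r = 4) = (4/7)(4/7)(4/7) = 0.18659; P(data | r = 5) = (5/7)(5/7)(5/7) = 0.36443; P(data | r = 6) = (6/7)(6/7)(6/7) = 0.62974.
Weighting by the prior gives 1/5 · 0.023324 = 0.0046647, 1/5 · 0.078717 = 0.015743, 1/5 · 0.18659 = 0.037318, 1/5 · 0.36443 = 0.072886, 1/5 · 0.62974 = 0.12595; with total 0.25656.
So P(r = 6 | data) = (0.12595) / (0.25656) = 0.49091.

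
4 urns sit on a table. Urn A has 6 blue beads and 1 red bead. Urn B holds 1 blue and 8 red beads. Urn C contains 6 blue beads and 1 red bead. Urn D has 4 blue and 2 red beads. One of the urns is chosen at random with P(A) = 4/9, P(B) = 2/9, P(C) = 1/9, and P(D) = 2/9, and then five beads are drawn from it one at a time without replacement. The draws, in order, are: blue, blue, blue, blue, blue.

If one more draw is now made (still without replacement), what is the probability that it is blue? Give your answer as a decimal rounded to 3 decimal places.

0.500

The likelihood of the observed sequence under each hypothesis: P(data | urn A) = (6/7)(5/6)(4/5)(3/4)(2/3) = 2/7; P(data | urn B) = (1/9)(0/8) = 0; P(data | urn C) = (6/7)(5/6)(4/5)(3/4)(2/3) = 2/7; P(data | urn D) = (4/6)(3/5)(2/4)(1/3)(0/2) = 0.
The prior-weighted likelihoods are 4/9 · 2/7 = 8/63, 2/9 · 0 = 0, 1/9 · 2/7 = 2/63, 2/9 · 0 = 0; with total 10/63.
Dividing through by the total gives posterior P(urn A | data) = 4/5, P(urn B | data) = 0, P(urn C | data) = 1/5, P(urn D | data) = 0.
So P(blue next | data) = Σ P(blue next | H) P(H | data) = (1/2)(4/5) + (1/2)(1/5) = 1/2.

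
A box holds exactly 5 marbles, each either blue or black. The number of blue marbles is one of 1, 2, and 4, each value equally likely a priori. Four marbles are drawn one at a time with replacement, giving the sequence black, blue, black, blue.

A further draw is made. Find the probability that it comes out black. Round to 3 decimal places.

0.553

The likelihood of the observed sequence under each hypothesis: P(data | r = 1) = (4/5)(1/5)(4/5)(1/5) = 0.0256; P(data | r = 2) = (3/5)(2/5)(3/5)(2/5) = 0.0576; P(data | r = 4) = (1/5)(4/5)(1/5)(4/5) = 0.0256.
Multiplying each by its prior: 1/3 · 0.0256 = 0.0085333, 1/3 · 0.0576 = 0.0192, 1/3 · 0.0256 = 0.0085333; with total 0.036267.
Dividing through by the total gives posterior P(r = 1 | data) = 0.23529, P(r = 2 | data) = 0.52941, P(r = 4 | data) = 0.23529.
Averaging over the posterior, P(black next | data) = (4/5)(0.23529) + (3/5)(0.52941) + (1/5)(0.23529) = 0.55294.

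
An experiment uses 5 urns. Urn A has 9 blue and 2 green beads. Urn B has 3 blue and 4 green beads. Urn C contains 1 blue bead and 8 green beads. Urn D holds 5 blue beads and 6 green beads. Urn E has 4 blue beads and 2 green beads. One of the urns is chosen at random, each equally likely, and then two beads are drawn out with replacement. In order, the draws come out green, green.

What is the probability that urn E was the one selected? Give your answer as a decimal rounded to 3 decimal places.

Compute the likelihood of the observed sequence for each case: P(data | urn A) = (2/11)(2/11) = 0.033058; P(data | urn B) = (4/7)(4/7) = 0.32653; P(data | urn C) = (8/9)(8/9) = 0.79012; P(data | urn D) = (6/11)(6/11) = 0.29752; P(data | urn E) = (2/6)(2/6) = 0.11111.
Multiplying each by its prior: 1/5 · 0.033058 = 0.0066116, 1/5 · 0.32653 = 0.065306, 1/5 · 0.79012 = 0.15802, 1/5 · 0.29752 = 0.059504, 1/5 · 0.11111 = 0.022222; these sum to 0.31167.
Hence P(urn E | data) = (0.022222) / (0.31167) = 0.071301.

0.071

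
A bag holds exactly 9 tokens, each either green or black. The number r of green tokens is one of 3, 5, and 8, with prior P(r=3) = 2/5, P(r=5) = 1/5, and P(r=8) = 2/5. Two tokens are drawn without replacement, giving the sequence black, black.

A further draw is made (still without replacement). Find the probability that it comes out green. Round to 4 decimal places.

Under each hypothesis, the probability of the observed sequence is: P(data | r = 3) = (6/9)(5/8) = 5/12; P(data | r = 5) = (4/9)(3/8) = 1/6; P(data | r = 8) = (1/9)(0/8) = 0.
Multiplying each by its prior: 2/5 · 5/12 = 1/6, 1/5 · 1/6 = 1/30, 2/5 · 0 = 0; these sum to 1/5.
Normalising, the posterior is P(r = 3 | data) = 5/6, P(r = 5 | data) = 1/6, P(r = 8 | data) = 0.
So P(green next | data) = Σ P(green next | H) P(H | data) = (3/7)(5/6) + (5/7)(1/6) = 10/21.

0.4762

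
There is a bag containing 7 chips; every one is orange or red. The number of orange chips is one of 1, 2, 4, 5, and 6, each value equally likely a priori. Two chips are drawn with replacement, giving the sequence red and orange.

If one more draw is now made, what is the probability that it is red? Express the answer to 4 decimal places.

0.4805

The likelihood of the observed sequence under each hypothesis: P(data | r = 1) = (6/7)(1/7) = 6/49; P(data | r = 2) = (5/7)(2/7) = 10/49; P(data | r = 4) = (3/7)(4/7) = 12/49; P(data | r = 5) = (2/7)(5/7) = 10/49; P(data | r = 6) = (1/7)(6/7) = 6/49.
Multiplying each by its prior: 1/5 · 6/49 = 6/245, 1/5 · 10/49 = 2/49, 1/5 · 12/49 = 12/245, 1/5 · 10/49 = 2/49, 1/5 · 6/49 = 6/245; summing to 44/245.
Normalising, the posterior is P(r = 1 | data) = 3/22, P(r = 2 | data) = 5/22, P(r = 4 | data) = 3/11, P(r = 5 | data) = 5/22, P(r = 6 | data) = 3/22.
The predictive probability is P(red next | data) = (6/7)(3/22) + (5/7)(5/22) + (3/7)(3/11) + (2/7)(5/22) + (1/7)(3/22) = 37/77.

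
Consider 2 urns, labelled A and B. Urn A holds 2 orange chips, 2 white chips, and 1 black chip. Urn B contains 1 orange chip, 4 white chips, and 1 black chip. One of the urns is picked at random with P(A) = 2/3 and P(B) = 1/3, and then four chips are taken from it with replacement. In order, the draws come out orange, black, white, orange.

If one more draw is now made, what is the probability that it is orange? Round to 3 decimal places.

0.375

Under each hypothesis, the probability of the observed sequence is: P(data | urn A) = (2/5)(1/5)(2/5)(2/5) = 0.0128; P(data | urn B) = (1/6)(1/6)(4/6)(1/6) = 0.0030864.
Weighting by the prior gives 2/3 · 0.0128 = 0.0085333, 1/3 · 0.0030864 = 0.0010288; these sum to 0.0095621.
Dividing through by the total gives posterior P(urn A | data) = 0.89241, P(urn B | data) = 0.10759.
Averaging over the posterior, P(orange next | data) = (2/5)(0.89241) + (1/6)(0.10759) = 0.3749.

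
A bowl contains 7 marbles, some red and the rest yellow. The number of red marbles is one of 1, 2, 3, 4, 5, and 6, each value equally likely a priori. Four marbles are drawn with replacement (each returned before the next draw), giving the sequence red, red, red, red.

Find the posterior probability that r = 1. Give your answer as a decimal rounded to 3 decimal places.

Compute the likelihood of the observed sequence for each case: P(data | r = 1) = (1/7)(1/7)(1/7)(1/7) = 0.00041649; P(data | r = 2) = (2/7)(2/7)(2/7)(2/7) = 0.0066639; P(data | r = 3) = (3/7)(3/7)(3/7)(3/7) = 0.033736; P(data | r = 4) = (4/7)(4/7)(4/7)(4/7) = 0.10662; P(data | r = 5) = (5/7)(5/7)(5/7)(5/7) = 0.26031; P(data | r = 6) = (6/7)(6/7)(6/7)(6/7) = 0.53978.
Weighting by the prior gives 1/6 · 0.00041649 = 6.9416e-05, 1/6 · 0.0066639 = 0.0011106, 1/6 · 0.033736 = 0.0056227, 1/6 · 0.10662 = 0.01777, 1/6 · 0.26031 = 0.043385, 1/6 · 0.53978 = 0.089963; with total 0.15792.
By Bayes' rule, P(r = 1 | data) = (6.9416e-05) / (0.15792) = 0.00043956.

0.000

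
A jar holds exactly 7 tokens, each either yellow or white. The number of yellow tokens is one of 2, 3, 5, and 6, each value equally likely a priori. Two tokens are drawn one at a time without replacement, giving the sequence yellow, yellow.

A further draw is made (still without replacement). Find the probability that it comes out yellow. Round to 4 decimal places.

Under each hypothesis, the probability of the observed sequence is: P(data | r = 2) = (2/7)(1/6) = 1/21; P(data | r = 3) = (3/7)(2/6) = 1/7; P(data | r = 5) = (5/7)(4/6) = 10/21; P(data | r = 6) = (6/7)(5/6) = 5/7.
Weighting by the prior gives 1/4 · 1/21 = 1/84, 1/4 · 1/7 = 1/28, 1/4 · 10/21 = 5/42, 1/4 · 5/7 = 5/28; these sum to 29/84.
Normalising, the posterior is P(r = 2 | data) = 1/29, P(r = 3 | data) = 3/29, P(r = 5 | data) = 10/29, P(r = 6 | data) = 15/29.
So P(yellow next | data) = Σ P(yellow next | H) P(H | data) = (0)(1/29) + (1/5)(3/29) + (3/5)(10/29) + (4/5)(15/29) = 93/145.

0.6414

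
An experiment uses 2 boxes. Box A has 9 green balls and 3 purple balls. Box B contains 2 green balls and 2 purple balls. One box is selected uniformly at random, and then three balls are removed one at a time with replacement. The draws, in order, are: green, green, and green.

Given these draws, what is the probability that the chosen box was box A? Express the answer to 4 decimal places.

Under each hypothesis, the probability of the observed sequence is: P(data | box A) = (9/12)(9/12)(9/12) = 27/64; P(data | box B) = (2/4)(2/4)(2/4) = 1/8.
The prior-weighted likelihoods are 1/2 · 27/64 = 27/128, 1/2 · 1/8 = 1/16; summing to 35/128.
So P(box A | data) = (27/128) / (35/128) = 27/35.

0.7714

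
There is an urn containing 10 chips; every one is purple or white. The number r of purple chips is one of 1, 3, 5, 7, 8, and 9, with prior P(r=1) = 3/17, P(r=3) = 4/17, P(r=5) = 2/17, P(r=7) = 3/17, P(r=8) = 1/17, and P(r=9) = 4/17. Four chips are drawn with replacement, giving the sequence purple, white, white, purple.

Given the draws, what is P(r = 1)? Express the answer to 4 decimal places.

0.0471

For each hypothesis, P(data | H) works out to: P(data | r = 1) = (1/10)(9/10)(9/10)(1/10) = 0.0081; P(data | r = 3) = (3/10)(7/10)(7/10)(3/10) = 0.0441; P(data | r = 5) = (5/10)(5/10)(5/10)(5/10) = 0.0625; P(data | r = 7) = (7/10)(3/10)(3/10)(7/10) = 0.0441; P(data | r = 8) = (8/10)(2/10)(2/10)(8/10) = 0.0256; P(data | r = 9) = (9/10)(1/10)(1/10)(9/10) = 0.0081.
The prior-weighted likelihoods are 3/17 · 0.0081 = 0.0014294, 4/17 · 0.0441 = 0.010376, 2/17 · 0.0625 = 0.0073529, 3/17 · 0.0441 = 0.0077824, 1/17 · 0.0256 = 0.0015059, 4/17 · 0.0081 = 0.0019059; with total 0.030353.
So P(r = 1 | data) = (0.0014294) / (0.030353) = 0.047093.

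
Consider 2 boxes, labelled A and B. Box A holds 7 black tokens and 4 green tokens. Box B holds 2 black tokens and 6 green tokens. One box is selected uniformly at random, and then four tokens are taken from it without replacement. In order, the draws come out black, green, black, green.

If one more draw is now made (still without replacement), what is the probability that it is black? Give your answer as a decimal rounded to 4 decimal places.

0.4575

Under each hypothesis, the probability of the observed sequence is: P(data | box A) = (7/11)(4/10)(6/9)(3/8) = 0.063636; P(data | box B) = (2/8)(6/7)(1/6)(5/5) = 0.035714.
Multiplying each by its prior: 1/2 · 0.063636 = 0.031818, 1/2 · 0.035714 = 0.017857; with total 0.049675.
The posterior is then P(box A | data) = 0.64052, P(box B | data) = 0.35948.
Averaging over the posterior, P(black next | data) = (5/7)(0.64052) + (0)(0.35948) = 0.45752.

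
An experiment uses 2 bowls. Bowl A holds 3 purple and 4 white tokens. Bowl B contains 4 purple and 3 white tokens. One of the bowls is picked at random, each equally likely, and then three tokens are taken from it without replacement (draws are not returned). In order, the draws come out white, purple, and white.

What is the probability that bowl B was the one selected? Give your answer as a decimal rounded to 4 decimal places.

Under each hypothesis, the probability of the observed sequence is: P(data | bowl A) = (4/7)(3/6)(3/5) = 6/35; P(data | bowl B) = (3/7)(4/6)(2/5) = 4/35.
Multiplying each by its prior: 1/2 · 6/35 = 3/35, 1/2 · 4/35 = 2/35; these sum to 1/7.
Therefore the posterior P(bowl B | data) = (2/35) / (1/7) = 2/5.

0.4000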